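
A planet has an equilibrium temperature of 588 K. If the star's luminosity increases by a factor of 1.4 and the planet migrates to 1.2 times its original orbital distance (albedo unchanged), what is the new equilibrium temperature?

T_eq ≈ 584 K

T_eq ∝ L^(1/4) · d^(−1/2).
T′ = 588 × 1.4^(1/4) / 1.2^(1/2) = 584 K.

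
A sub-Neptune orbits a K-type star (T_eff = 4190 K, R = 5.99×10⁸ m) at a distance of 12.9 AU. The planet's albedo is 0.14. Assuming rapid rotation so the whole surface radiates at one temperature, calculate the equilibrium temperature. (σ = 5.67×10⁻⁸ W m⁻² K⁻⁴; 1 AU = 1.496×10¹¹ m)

d = 12.9 AU = 1.93×10¹² m.
L = 4πR_⋆²σT_⋆⁴ = 4π(5.99×10⁸)² × 5.67×10⁻⁸ × (4190)⁴ = 7.88×10²⁵ W.
S = L/(4πd²) = 1.68 W m⁻².
Energy balance: absorbed = emitted ⇒ πR²·S(1−A) = 4πR²·σT_eq⁴, so T_eq⁴ = S(1−A)/(4σ).
T_eq = [1.68 × 0.86 / (4 × 5.67×10⁻⁸)]^(1/4) = (6.38×10⁶)^(1/4) = 50.3 K.

T_eq ≈ 50.3 K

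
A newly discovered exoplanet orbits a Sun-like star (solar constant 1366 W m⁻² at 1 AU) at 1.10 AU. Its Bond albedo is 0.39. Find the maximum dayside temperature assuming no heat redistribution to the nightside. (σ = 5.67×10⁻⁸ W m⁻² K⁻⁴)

T_ss ≈ 332 K

Flux at 1.10 AU: S = 1366/1.10² = 1130 W m⁻².
With no redistribution each surface element balances locally: S(1−A) = σT⁴.
T = [1130 × 0.61 / 5.67×10⁻⁸]^(1/4) = (1.21×10¹⁰)^(1/4) = 332 K.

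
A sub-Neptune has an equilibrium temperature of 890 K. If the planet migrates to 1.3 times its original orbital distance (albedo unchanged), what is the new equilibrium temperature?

T_eq ∝ L^(1/4) · d^(−1/2).
T′ = 890 / 1.3^(1/2) = 781 K.

T_eq ≈ 781 K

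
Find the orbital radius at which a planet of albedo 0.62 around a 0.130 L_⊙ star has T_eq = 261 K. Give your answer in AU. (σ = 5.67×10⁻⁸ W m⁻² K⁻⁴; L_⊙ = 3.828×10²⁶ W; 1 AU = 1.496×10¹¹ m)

L = 0.130 × 3.828×10²⁶ = 4.98×10²⁵ W.
From T_eq⁴ = L(1−A)/(16πσd²): d = √[L(1−A)/(16πσT_eq⁴)].
d = √[4.98×10²⁵ × 0.38 / (16π × 5.67×10⁻⁸ × (261)⁴)] = 3.78×10¹⁰ m = 0.253 AU.

d ≈ 0.253 AU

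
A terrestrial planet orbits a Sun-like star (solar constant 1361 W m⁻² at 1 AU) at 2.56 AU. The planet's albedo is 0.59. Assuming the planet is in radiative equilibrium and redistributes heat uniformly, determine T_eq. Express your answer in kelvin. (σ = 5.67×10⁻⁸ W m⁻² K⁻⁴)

T_eq ≈ 139 K

Flux at 2.56 AU: S = 1361/2.56² = 208 W m⁻².
Energy balance: absorbed = emitted ⇒ πR²·S(1−A) = 4πR²·σT_eq⁴, so T_eq⁴ = S(1−A)/(4σ).
T_eq = [208 × 0.41 / (4 × 5.67×10⁻⁸)]^(1/4) = (3.75×10⁸)^(1/4) = 139 K.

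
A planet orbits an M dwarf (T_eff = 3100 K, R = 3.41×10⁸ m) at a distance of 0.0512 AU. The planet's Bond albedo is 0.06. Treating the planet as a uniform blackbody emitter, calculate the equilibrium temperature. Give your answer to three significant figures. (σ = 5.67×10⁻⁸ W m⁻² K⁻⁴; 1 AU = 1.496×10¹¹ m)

T_eq ≈ 455 K

d = 0.0512 AU = 7.66×10⁹ m.
L = 4πR_⋆²σT_⋆⁴ = 4π(3.41×10⁸)² × 5.67×10⁻⁸ × (3100)⁴ = 7.65×10²⁴ W.
S = L/(4πd²) = 1.04×10⁴ W m⁻².
Energy balance: absorbed = emitted ⇒ πR²·S(1−A) = 4πR²·σT_eq⁴, so T_eq⁴ = S(1−A)/(4σ).
T_eq = [1.04×10⁴ × 0.94 / (4 × 5.67×10⁻⁸)]^(1/4) = (4.30×10¹⁰)^(1/4) = 455 K.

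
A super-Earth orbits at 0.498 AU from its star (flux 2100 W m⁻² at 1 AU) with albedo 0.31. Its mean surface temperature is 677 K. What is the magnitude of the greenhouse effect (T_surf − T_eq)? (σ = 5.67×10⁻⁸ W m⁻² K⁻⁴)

S = 2100/0.498² = 8468 W m⁻².
T_eq = [S(1−A)/(4σ)]^(1/4) = [8468×0.69/(4×5.67×10⁻⁸)]^(1/4) = 400.6 K.
ΔT = T_surf − T_eq = 677 − 400.6.

ΔT ≈ 276.4 K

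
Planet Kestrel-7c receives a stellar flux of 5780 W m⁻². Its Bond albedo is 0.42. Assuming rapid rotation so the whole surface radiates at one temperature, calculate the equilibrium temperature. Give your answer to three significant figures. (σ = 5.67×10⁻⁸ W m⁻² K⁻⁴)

T_eq ≈ 349 K

Energy balance: absorbed = emitted ⇒ πR²·S(1−A) = 4πR²·σT_eq⁴, so T_eq⁴ = S(1−A)/(4σ).
T_eq = [5780 × 0.58 / (4 × 5.67×10⁻⁸)]^(1/4) = (1.48×10¹⁰)^(1/4) = 349 K.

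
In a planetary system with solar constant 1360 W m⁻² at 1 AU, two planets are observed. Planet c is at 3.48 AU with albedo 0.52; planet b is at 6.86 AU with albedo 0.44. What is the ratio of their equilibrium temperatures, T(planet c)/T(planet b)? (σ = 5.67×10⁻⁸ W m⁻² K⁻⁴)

T₁/T₂ ≈ 1.351

T_eq = [S₀(1−A)/(4σd²)]^(1/4), so T ∝ (1−A)^(1/4) / √d.
T₁ = [1360×0.48/(4×5.67×10⁻⁸×3.48²)]^(1/4) = 124.16 K.
T₂ = [1360×0.56/(4×5.67×10⁻⁸×6.86²)]^(1/4) = 91.91 K.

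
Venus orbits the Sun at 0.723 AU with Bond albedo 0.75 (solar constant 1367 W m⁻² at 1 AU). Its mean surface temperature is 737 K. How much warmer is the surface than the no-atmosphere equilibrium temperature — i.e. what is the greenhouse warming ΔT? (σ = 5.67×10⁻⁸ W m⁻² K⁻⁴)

ΔT ≈ 505.3 K

S = 1367/0.723² = 2615 W m⁻².
T_eq = [S(1−A)/(4σ)]^(1/4) = [2615×0.25/(4×5.67×10⁻⁸)]^(1/4) = 231.7 K.
ΔT = T_surf − T_eq = 737 − 231.7.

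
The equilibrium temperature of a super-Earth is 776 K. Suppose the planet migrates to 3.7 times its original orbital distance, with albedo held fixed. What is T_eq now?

T_eq ∝ L^(1/4) · d^(−1/2).
T′ = 776 / 3.7^(1/2) = 403 K.

T_eq ≈ 403 K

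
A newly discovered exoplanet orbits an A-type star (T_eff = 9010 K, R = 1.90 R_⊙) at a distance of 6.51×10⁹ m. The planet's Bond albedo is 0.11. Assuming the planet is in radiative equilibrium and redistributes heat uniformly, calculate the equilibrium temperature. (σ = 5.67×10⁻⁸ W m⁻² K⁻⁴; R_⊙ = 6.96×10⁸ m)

T_eq ≈ 2790 K

R_⋆ = 1.90 × 6.96×10⁸ = 1.32×10⁹ m.
L = 4πR_⋆²σT_⋆⁴ = 4π(1.32×10⁹)² × 5.67×10⁻⁸ × (9010)⁴ = 8.21×10²⁷ W.
S = L/(4πd²) = 1.54×10⁷ W m⁻².
Energy balance: absorbed = emitted ⇒ πR²·S(1−A) = 4πR²·σT_eq⁴, so T_eq⁴ = S(1−A)/(4σ).
T_eq = [1.54×10⁷ × 0.89 / (4 × 5.67×10⁻⁸)]^(1/4) = (6.05×10¹³)^(1/4) = 2790 K.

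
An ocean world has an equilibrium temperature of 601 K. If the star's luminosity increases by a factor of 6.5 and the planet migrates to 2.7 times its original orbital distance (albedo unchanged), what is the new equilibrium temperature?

T_eq ≈ 584 K

T_eq ∝ L^(1/4) · d^(−1/2).
T′ = 601 × 6.5^(1/4) / 2.7^(1/2) = 584 K.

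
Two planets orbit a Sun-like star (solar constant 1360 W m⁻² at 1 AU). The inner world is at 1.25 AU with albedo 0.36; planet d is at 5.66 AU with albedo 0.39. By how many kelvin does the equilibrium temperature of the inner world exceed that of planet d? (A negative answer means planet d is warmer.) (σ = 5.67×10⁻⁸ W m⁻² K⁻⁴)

T_eq = [S₀(1−A)/(4σd²)]^(1/4), so T ∝ (1−A)^(1/4) / √d.
T₁ = [1360×0.64/(4×5.67×10⁻⁸×1.25²)]^(1/4) = 222.62 K.
T₂ = [1360×0.61/(4×5.67×10⁻⁸×5.66²)]^(1/4) = 103.37 K.

ΔT ≈ 119.2 K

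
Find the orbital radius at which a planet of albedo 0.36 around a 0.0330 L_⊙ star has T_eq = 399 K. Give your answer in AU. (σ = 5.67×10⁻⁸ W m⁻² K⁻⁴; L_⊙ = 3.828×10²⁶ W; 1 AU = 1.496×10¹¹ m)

d ≈ 0.0707 AU

L = 0.0330 × 3.828×10²⁶ = 1.26×10²⁵ W.
From T_eq⁴ = L(1−A)/(16πσd²): d = √[L(1−A)/(16πσT_eq⁴)].
d = √[1.26×10²⁵ × 0.64 / (16π × 5.67×10⁻⁸ × (399)⁴)] = 1.06×10¹⁰ m = 0.0707 AU.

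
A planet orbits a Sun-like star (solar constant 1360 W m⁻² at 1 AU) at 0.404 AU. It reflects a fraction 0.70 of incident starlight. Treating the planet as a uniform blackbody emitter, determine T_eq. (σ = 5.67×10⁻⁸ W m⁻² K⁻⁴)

T_eq ≈ 324 K

Flux at 0.404 AU: S = 1360/0.404² = 8330 W m⁻².
Energy balance: absorbed = emitted ⇒ πR²·S(1−A) = 4πR²·σT_eq⁴, so T_eq⁴ = S(1−A)/(4σ).
T_eq = [8330 × 0.30 / (4 × 5.67×10⁻⁸)]^(1/4) = (1.10×10¹⁰)^(1/4) = 324 K.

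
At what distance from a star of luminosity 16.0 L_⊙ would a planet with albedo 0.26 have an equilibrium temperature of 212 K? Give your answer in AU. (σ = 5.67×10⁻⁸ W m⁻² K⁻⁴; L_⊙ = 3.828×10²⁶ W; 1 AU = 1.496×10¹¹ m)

d ≈ 5.93 AU

L = 16.0 × 3.828×10²⁶ = 6.12×10²⁷ W.
From T_eq⁴ = L(1−A)/(16πσd²): d = √[L(1−A)/(16πσT_eq⁴)].
d = √[6.12×10²⁷ × 0.74 / (16π × 5.67×10⁻⁸ × (212)⁴)] = 8.87×10¹¹ m = 5.93 AU.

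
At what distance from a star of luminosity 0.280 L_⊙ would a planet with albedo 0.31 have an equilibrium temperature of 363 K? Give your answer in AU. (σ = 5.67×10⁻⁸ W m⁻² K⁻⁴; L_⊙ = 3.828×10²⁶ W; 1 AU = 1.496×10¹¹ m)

L = 0.280 × 3.828×10²⁶ = 1.07×10²⁶ W.
From T_eq⁴ = L(1−A)/(16πσd²): d = √[L(1−A)/(16πσT_eq⁴)].
d = √[1.07×10²⁶ × 0.69 / (16π × 5.67×10⁻⁸ × (363)⁴)] = 3.87×10¹⁰ m = 0.258 AU.

d ≈ 0.258 AU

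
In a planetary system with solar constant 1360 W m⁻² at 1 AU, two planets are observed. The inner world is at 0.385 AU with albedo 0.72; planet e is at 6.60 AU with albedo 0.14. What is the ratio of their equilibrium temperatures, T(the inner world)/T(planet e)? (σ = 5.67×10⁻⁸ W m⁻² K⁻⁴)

T₁/T₂ ≈ 3.128

T_eq = [S₀(1−A)/(4σd²)]^(1/4), so T ∝ (1−A)^(1/4) / √d.
T₁ = [1360×0.28/(4×5.67×10⁻⁸×0.385²)]^(1/4) = 326.24 K.
T₂ = [1360×0.86/(4×5.67×10⁻⁸×6.60²)]^(1/4) = 104.31 K.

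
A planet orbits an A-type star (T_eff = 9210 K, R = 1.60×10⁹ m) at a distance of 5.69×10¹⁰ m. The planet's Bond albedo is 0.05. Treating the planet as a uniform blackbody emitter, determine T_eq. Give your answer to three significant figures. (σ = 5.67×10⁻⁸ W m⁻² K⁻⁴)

L = 4πR_⋆²σT_⋆⁴ = 4π(1.60×10⁹)² × 5.67×10⁻⁸ × (9210)⁴ = 1.31×10²⁸ W.
S = L/(4πd²) = 3.23×10⁵ W m⁻².
Energy balance: absorbed = emitted ⇒ πR²·S(1−A) = 4πR²·σT_eq⁴, so T_eq⁴ = S(1−A)/(4σ).
T_eq = [3.23×10⁵ × 0.95 / (4 × 5.67×10⁻⁸)]^(1/4) = (1.35×10¹²)^(1/4) = 1080 K.

T_eq ≈ 1080 K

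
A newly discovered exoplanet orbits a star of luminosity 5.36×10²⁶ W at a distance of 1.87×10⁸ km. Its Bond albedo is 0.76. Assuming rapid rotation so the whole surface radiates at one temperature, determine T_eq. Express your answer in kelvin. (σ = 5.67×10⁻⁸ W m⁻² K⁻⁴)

T_eq ≈ 190 K

d = 1.87×10⁸ km = 1.87×10¹¹ m.
Flux: S = L/(4πd²) = 5.36×10²⁶/(4π×(1.87×10¹¹)²) = 1220 W m⁻².
Energy balance: absorbed = emitted ⇒ πR²·S(1−A) = 4πR²·σT_eq⁴, so T_eq⁴ = S(1−A)/(4σ).
T_eq = [1220 × 0.24 / (4 × 5.67×10⁻⁸)]^(1/4) = (1.29×10⁹)^(1/4) = 190 K.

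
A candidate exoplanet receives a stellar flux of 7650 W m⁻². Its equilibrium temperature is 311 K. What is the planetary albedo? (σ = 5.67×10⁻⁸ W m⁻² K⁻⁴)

A ≈ 0.72

From T_eq⁴ = S(1−A)/(4σ): 1−A = 4σT_eq⁴/S.
1−A = 4 × 5.67×10⁻⁸ × (311)⁴ / 7650 = 0.277.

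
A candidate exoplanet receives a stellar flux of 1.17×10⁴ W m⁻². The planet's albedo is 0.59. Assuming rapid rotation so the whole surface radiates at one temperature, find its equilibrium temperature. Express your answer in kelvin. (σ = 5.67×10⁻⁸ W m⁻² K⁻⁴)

Energy balance: absorbed = emitted ⇒ πR²·S(1−A) = 4πR²·σT_eq⁴, so T_eq⁴ = S(1−A)/(4σ).
T_eq = [1.17×10⁴ × 0.41 / (4 × 5.67×10⁻⁸)]^(1/4) = (2.12×10¹⁰)^(1/4) = 381 K.

T_eq ≈ 381 K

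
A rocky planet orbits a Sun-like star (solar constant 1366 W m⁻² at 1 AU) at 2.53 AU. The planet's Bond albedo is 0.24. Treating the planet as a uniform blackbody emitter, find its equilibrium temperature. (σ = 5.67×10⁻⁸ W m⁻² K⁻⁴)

Flux at 2.53 AU: S = 1366/2.53² = 213 W m⁻².
Energy balance: absorbed = emitted ⇒ πR²·S(1−A) = 4πR²·σT_eq⁴, so T_eq⁴ = S(1−A)/(4σ).
T_eq = [213 × 0.76 / (4 × 5.67×10⁻⁸)]^(1/4) = (7.15×10⁸)^(1/4) = 164 K.

T_eq ≈ 164 K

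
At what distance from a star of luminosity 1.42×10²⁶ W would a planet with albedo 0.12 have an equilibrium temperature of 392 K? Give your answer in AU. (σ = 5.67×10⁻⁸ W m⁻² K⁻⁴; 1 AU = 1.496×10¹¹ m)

From T_eq⁴ = L(1−A)/(16πσd²): d = √[L(1−A)/(16πσT_eq⁴)].
d = √[1.42×10²⁶ × 0.88 / (16π × 5.67×10⁻⁸ × (392)⁴)] = 4.31×10¹⁰ m = 0.288 AU.

d ≈ 0.288 AU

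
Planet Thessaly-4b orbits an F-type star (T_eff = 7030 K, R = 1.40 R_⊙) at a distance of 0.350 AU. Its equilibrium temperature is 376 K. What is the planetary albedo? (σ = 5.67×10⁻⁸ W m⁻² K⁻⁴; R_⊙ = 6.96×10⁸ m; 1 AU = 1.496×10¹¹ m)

R_⋆ = 1.40 × 6.96×10⁸ = 9.74×10⁸ m.
d = 0.350 AU = 5.24×10¹⁰ m.
L = 4πR_⋆²σT_⋆⁴ = 4π(9.74×10⁸)² × 5.67×10⁻⁸ × (7030)⁴ = 1.65×10²⁷ W.
S = L/(4πd²) = 4.80×10⁴ W m⁻².
From T_eq⁴ = S(1−A)/(4σ): 1−A = 4σT_eq⁴/S.
1−A = 4 × 5.67×10⁻⁸ × (376)⁴ / 4.80×10⁴ = 0.095.

A ≈ 0.91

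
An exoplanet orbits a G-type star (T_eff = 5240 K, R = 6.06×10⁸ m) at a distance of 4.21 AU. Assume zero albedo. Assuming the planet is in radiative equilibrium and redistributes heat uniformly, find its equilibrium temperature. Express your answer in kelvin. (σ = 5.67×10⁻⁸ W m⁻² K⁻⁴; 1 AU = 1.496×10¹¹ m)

d = 4.21 AU = 6.30×10¹¹ m.
L = 4πR_⋆²σT_⋆⁴ = 4π(6.06×10⁸)² × 5.67×10⁻⁸ × (5240)⁴ = 1.97×10²⁶ W.
S = L/(4πd²) = 39.6 W m⁻².
Energy balance: absorbed = emitted ⇒ πR²·S(1−A) = 4πR²·σT_eq⁴, so T_eq⁴ = S(1−A)/(4σ).
T_eq = [39.6 × 1.00 / (4 × 5.67×10⁻⁸)]^(1/4) = (1.74×10⁸)^(1/4) = 115 K.

T_eq ≈ 115 K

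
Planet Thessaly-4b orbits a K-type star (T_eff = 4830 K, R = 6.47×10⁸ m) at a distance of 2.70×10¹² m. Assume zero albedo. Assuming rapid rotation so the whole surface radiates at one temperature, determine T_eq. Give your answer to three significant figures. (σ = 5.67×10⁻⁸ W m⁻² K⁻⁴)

T_eq ≈ 52.9 K

L = 4πR_⋆²σT_⋆⁴ = 4π(6.47×10⁸)² × 5.67×10⁻⁸ × (4830)⁴ = 1.62×10²⁶ W.
S = L/(4πd²) = 1.77 W m⁻².
Energy balance: absorbed = emitted ⇒ πR²·S(1−A) = 4πR²·σT_eq⁴, so T_eq⁴ = S(1−A)/(4σ).
T_eq = [1.77 × 1.00 / (4 × 5.67×10⁻⁸)]^(1/4) = (7.81×10⁶)^(1/4) = 52.9 K.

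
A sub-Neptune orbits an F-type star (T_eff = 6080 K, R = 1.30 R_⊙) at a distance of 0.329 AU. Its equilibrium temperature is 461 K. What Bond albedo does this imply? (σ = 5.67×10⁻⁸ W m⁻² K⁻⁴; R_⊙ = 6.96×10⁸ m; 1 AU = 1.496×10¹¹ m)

A ≈ 0.61

R_⋆ = 1.30 × 6.96×10⁸ = 9.05×10⁸ m.
d = 0.329 AU = 4.92×10¹⁰ m.
L = 4πR_⋆²σT_⋆⁴ = 4π(9.05×10⁸)² × 5.67×10⁻⁸ × (6080)⁴ = 7.97×10²⁶ W.
S = L/(4πd²) = 2.62×10⁴ W m⁻².
From T_eq⁴ = S(1−A)/(4σ): 1−A = 4σT_eq⁴/S.
1−A = 4 × 5.67×10⁻⁸ × (461)⁴ / 2.62×10⁴ = 0.391.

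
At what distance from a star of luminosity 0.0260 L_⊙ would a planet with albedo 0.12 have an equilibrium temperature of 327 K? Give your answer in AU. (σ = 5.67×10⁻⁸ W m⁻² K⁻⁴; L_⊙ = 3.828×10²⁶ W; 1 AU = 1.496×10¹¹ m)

d ≈ 0.110 AU

L = 0.0260 × 3.828×10²⁶ = 9.95×10²⁴ W.
From T_eq⁴ = L(1−A)/(16πσd²): d = √[L(1−A)/(16πσT_eq⁴)].
d = √[9.95×10²⁴ × 0.88 / (16π × 5.67×10⁻⁸ × (327)⁴)] = 1.64×10¹⁰ m = 0.110 AU.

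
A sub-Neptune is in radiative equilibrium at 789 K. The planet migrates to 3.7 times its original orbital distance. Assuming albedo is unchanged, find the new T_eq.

T_eq ≈ 410 K

T_eq ∝ L^(1/4) · d^(−1/2).
T′ = 789 / 3.7^(1/2) = 410 K.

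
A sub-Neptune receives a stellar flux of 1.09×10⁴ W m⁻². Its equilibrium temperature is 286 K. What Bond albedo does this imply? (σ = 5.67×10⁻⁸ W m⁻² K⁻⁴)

From T_eq⁴ = S(1−A)/(4σ): 1−A = 4σT_eq⁴/S.
1−A = 4 × 5.67×10⁻⁸ × (286)⁴ / 1.09×10⁴ = 0.139.

A ≈ 0.86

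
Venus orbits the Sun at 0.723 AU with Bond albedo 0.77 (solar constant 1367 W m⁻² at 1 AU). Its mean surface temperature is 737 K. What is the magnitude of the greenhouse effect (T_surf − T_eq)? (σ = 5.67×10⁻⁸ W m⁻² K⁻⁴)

ΔT ≈ 510.1 K

S = 1367/0.723² = 2615 W m⁻².
T_eq = [S(1−A)/(4σ)]^(1/4) = [2615×0.23/(4×5.67×10⁻⁸)]^(1/4) = 226.9 K.
ΔT = T_surf − T_eq = 737 − 226.9.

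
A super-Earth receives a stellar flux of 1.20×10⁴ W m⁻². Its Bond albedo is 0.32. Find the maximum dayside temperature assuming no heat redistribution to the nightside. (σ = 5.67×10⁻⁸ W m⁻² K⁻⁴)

With no redistribution each surface element balances locally: S(1−A) = σT⁴.
T = [1.20×10⁴ × 0.68 / 5.67×10⁻⁸]^(1/4) = (1.44×10¹¹)^(1/4) = 616 K.

T_ss ≈ 616 K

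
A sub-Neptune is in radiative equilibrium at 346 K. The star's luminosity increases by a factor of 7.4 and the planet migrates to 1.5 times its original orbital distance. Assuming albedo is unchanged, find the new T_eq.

T_eq ∝ L^(1/4) · d^(−1/2).
T′ = 346 × 7.4^(1/4) / 1.5^(1/2) = 466 K.

T_eq ≈ 466 K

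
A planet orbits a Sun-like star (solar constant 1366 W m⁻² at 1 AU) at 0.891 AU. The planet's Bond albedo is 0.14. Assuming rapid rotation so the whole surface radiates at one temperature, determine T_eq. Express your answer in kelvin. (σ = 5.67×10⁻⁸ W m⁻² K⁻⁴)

Flux at 0.891 AU: S = 1366/0.891² = 1720 W m⁻².
Energy balance: absorbed = emitted ⇒ πR²·S(1−A) = 4πR²·σT_eq⁴, so T_eq⁴ = S(1−A)/(4σ).
T_eq = [1720 × 0.86 / (4 × 5.67×10⁻⁸)]^(1/4) = (6.52×10⁹)^(1/4) = 284 K.

T_eq ≈ 284 K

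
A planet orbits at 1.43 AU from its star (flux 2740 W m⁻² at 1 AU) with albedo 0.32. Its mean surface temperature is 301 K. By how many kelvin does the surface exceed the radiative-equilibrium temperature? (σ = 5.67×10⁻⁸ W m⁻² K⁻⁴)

S = 2740/1.43² = 1340 W m⁻².
T_eq = [S(1−A)/(4σ)]^(1/4) = [1340×0.68/(4×5.67×10⁻⁸)]^(1/4) = 251.8 K.
ΔT = T_surf − T_eq = 301 − 251.8.

ΔT ≈ 49.2 K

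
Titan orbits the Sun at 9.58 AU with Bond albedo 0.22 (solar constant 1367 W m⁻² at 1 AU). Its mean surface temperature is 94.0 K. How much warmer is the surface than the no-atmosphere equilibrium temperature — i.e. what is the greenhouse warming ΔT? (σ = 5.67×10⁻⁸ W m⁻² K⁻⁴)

S = 1367/9.58² = 14.89 W m⁻².
T_eq = [S(1−A)/(4σ)]^(1/4) = [14.89×0.78/(4×5.67×10⁻⁸)]^(1/4) = 84.6 K.
ΔT = T_surf − T_eq = 94 − 84.6.

ΔT ≈ 9.4 K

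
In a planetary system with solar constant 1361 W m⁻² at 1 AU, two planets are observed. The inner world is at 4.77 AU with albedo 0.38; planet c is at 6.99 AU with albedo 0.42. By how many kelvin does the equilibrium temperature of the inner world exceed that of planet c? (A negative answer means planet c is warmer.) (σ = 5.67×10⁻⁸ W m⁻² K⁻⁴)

ΔT ≈ 21.2 K

T_eq = [S₀(1−A)/(4σd²)]^(1/4), so T ∝ (1−A)^(1/4) / √d.
T₁ = [1361×0.62/(4×5.67×10⁻⁸×4.77²)]^(1/4) = 113.08 K.
T₂ = [1361×0.58/(4×5.67×10⁻⁸×6.99²)]^(1/4) = 91.87 K.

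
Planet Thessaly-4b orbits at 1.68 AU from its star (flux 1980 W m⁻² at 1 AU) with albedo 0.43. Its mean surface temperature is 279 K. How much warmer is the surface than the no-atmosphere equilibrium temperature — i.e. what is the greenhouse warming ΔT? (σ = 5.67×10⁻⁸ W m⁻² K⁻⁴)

S = 1980/1.68² = 701.5 W m⁻².
T_eq = [S(1−A)/(4σ)]^(1/4) = [701.5×0.57/(4×5.67×10⁻⁸)]^(1/4) = 204.9 K.
ΔT = T_surf − T_eq = 279 − 204.9.

ΔT ≈ 74.1 K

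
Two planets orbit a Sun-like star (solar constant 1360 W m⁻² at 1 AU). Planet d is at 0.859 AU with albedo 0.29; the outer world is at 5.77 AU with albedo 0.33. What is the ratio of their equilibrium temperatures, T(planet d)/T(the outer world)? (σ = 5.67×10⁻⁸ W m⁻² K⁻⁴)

T₁/T₂ ≈ 2.630

T_eq = [S₀(1−A)/(4σd²)]^(1/4), so T ∝ (1−A)^(1/4) / √d.
T₁ = [1360×0.71/(4×5.67×10⁻⁸×0.859²)]^(1/4) = 275.61 K.
T₂ = [1360×0.67/(4×5.67×10⁻⁸×5.77²)]^(1/4) = 104.81 K.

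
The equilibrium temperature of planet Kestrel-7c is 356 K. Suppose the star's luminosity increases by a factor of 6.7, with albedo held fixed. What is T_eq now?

T_eq ≈ 573 K

T_eq ∝ L^(1/4) · d^(−1/2).
T′ = 356 × 6.7^(1/4) = 573 K.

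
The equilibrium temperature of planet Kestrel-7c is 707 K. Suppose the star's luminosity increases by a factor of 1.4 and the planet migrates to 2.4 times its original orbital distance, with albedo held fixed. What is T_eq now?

T_eq ≈ 496 K

T_eq ∝ L^(1/4) · d^(−1/2).
T′ = 707 × 1.4^(1/4) / 2.4^(1/2) = 496 K.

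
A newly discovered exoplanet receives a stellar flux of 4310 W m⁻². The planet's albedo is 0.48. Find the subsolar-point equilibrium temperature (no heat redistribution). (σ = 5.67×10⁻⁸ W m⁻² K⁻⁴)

T_ss ≈ 446 K

At the subsolar point the surface absorbs S(1−A) and emits σT⁴ per unit area — no factor of 4, since only the local patch is in balance.
T = [4310 × 0.52 / 5.67×10⁻⁸]^(1/4) = (3.95×10¹⁰)^(1/4) = 446 K.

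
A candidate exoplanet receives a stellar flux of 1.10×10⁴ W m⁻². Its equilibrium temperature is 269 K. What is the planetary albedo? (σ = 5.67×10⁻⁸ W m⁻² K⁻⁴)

A ≈ 0.89

From T_eq⁴ = S(1−A)/(4σ): 1−A = 4σT_eq⁴/S.
1−A = 4 × 5.67×10⁻⁸ × (269)⁴ / 1.10×10⁴ = 0.108.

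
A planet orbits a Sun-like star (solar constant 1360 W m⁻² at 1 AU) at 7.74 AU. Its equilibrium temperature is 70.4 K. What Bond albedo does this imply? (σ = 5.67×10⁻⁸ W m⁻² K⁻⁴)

A ≈ 0.75

Flux at 7.74 AU: S = 1360/7.74² = 22.7 W m⁻².
From T_eq⁴ = S(1−A)/(4σ): 1−A = 4σT_eq⁴/S.
1−A = 4 × 5.67×10⁻⁸ × (70.4)⁴ / 22.7 = 0.245.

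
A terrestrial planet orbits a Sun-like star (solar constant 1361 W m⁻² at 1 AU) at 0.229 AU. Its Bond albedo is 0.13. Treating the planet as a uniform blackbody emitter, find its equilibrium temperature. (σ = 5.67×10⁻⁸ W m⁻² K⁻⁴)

Flux at 0.229 AU: S = 1361/0.229² = 2.60×10⁴ W m⁻².
Energy balance: absorbed = emitted ⇒ πR²·S(1−A) = 4πR²·σT_eq⁴, so T_eq⁴ = S(1−A)/(4σ).
T_eq = [2.60×10⁴ × 0.87 / (4 × 5.67×10⁻⁸)]^(1/4) = (9.96×10¹⁰)^(1/4) = 562 K.

T_eq ≈ 562 K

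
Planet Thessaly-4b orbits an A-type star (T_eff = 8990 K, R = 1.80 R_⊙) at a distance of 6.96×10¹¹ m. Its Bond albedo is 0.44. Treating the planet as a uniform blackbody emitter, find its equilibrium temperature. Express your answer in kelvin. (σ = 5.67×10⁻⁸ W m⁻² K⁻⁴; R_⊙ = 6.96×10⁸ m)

R_⋆ = 1.80 × 6.96×10⁸ = 1.25×10⁹ m.
L = 4πR_⋆²σT_⋆⁴ = 4π(1.25×10⁹)² × 5.67×10⁻⁸ × (8990)⁴ = 7.30×10²⁷ W.
S = L/(4πd²) = 1200 W m⁻².
Energy balance: absorbed = emitted ⇒ πR²·S(1−A) = 4πR²·σT_eq⁴, so T_eq⁴ = S(1−A)/(4σ).
T_eq = [1200 × 0.56 / (4 × 5.67×10⁻⁸)]^(1/4) = (2.96×10⁹)^(1/4) = 233 K.

T_eq ≈ 233 K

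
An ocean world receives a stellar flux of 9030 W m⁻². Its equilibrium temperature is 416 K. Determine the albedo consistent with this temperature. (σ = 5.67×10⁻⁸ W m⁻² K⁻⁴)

A ≈ 0.25

From T_eq⁴ = S(1−A)/(4σ): 1−A = 4σT_eq⁴/S.
1−A = 4 × 5.67×10⁻⁸ × (416)⁴ / 9030 = 0.752.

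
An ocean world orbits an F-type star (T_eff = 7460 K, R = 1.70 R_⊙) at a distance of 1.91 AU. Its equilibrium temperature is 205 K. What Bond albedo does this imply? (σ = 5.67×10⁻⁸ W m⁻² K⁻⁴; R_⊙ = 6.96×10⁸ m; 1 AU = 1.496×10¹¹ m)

R_⋆ = 1.70 × 6.96×10⁸ = 1.18×10⁹ m.
d = 1.91 AU = 2.86×10¹¹ m.
L = 4πR_⋆²σT_⋆⁴ = 4π(1.18×10⁹)² × 5.67×10⁻⁸ × (7460)⁴ = 3.09×10²⁷ W.
S = L/(4πd²) = 3010 W m⁻².
From T_eq⁴ = S(1−A)/(4σ): 1−A = 4σT_eq⁴/S.
1−A = 4 × 5.67×10⁻⁸ × (205)⁴ / 3010 = 0.133.

A ≈ 0.87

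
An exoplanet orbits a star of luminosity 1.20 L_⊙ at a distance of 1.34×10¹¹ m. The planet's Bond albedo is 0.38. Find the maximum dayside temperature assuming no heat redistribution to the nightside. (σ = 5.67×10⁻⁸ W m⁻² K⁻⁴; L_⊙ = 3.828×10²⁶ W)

L = 1.20 × 3.828×10²⁶ = 4.59×10²⁶ W.
Flux: S = L/(4πd²) = 4.59×10²⁶/(4π×(1.34×10¹¹)²) = 2040 W m⁻².
With no redistribution each surface element balances locally: S(1−A) = σT⁴.
T = [2040 × 0.62 / 5.67×10⁻⁸]^(1/4) = (2.23×10¹⁰)^(1/4) = 386 K.

T_ss ≈ 386 K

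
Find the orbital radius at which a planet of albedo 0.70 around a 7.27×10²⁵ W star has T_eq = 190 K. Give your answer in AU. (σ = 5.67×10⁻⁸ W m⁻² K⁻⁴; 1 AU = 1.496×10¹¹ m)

From T_eq⁴ = L(1−A)/(16πσd²): d = √[L(1−A)/(16πσT_eq⁴)].
d = √[7.27×10²⁵ × 0.30 / (16π × 5.67×10⁻⁸ × (190)⁴)] = 7.66×10¹⁰ m = 0.512 AU.

d ≈ 0.512 AU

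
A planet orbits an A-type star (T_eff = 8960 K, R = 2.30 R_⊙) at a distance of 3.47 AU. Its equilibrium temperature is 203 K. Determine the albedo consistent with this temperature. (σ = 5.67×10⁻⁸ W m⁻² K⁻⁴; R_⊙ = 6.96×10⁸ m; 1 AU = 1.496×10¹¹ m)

R_⋆ = 2.30 × 6.96×10⁸ = 1.60×10⁹ m.
d = 3.47 AU = 5.19×10¹¹ m.
L = 4πR_⋆²σT_⋆⁴ = 4π(1.60×10⁹)² × 5.67×10⁻⁸ × (8960)⁴ = 1.18×10²⁸ W.
S = L/(4πd²) = 3480 W m⁻².
From T_eq⁴ = S(1−A)/(4σ): 1−A = 4σT_eq⁴/S.
1−A = 4 × 5.67×10⁻⁸ × (203)⁴ / 3480 = 0.111.

A ≈ 0.89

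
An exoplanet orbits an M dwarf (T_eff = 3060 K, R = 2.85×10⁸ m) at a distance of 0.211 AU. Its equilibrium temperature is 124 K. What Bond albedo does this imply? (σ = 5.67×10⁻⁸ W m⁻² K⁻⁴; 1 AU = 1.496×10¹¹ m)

d = 0.211 AU = 3.16×10¹⁰ m.
L = 4πR_⋆²σT_⋆⁴ = 4π(2.85×10⁸)² × 5.67×10⁻⁸ × (3060)⁴ = 5.07×10²⁴ W.
S = L/(4πd²) = 405 W m⁻².
From T_eq⁴ = S(1−A)/(4σ): 1−A = 4σT_eq⁴/S.
1−A = 4 × 5.67×10⁻⁸ × (124)⁴ / 405 = 0.132.

A ≈ 0.87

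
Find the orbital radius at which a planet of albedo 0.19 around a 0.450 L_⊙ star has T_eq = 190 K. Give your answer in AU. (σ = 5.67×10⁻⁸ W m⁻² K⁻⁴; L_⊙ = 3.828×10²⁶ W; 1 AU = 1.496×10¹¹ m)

d ≈ 1.30 AU

L = 0.450 × 3.828×10²⁶ = 1.72×10²⁶ W.
From T_eq⁴ = L(1−A)/(16πσd²): d = √[L(1−A)/(16πσT_eq⁴)].
d = √[1.72×10²⁶ × 0.81 / (16π × 5.67×10⁻⁸ × (190)⁴)] = 1.94×10¹¹ m = 1.30 AU.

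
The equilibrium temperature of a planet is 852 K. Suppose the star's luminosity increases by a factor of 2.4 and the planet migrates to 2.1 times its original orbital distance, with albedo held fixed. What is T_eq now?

T_eq ∝ L^(1/4) · d^(−1/2).
T′ = 852 × 2.4^(1/4) / 2.1^(1/2) = 732 K.

T_eq ≈ 732 K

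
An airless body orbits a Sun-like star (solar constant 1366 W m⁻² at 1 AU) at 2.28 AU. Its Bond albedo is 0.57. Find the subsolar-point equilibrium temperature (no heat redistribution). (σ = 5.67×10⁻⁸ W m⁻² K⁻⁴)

Flux at 2.28 AU: S = 1366/2.28² = 263 W m⁻².
At the subsolar point the surface absorbs S(1−A) and emits σT⁴ per unit area — no factor of 4, since only the local patch is in balance.
T = [263 × 0.43 / 5.67×10⁻⁸]^(1/4) = (1.99×10⁹)^(1/4) = 211 K.

T_ss ≈ 211 K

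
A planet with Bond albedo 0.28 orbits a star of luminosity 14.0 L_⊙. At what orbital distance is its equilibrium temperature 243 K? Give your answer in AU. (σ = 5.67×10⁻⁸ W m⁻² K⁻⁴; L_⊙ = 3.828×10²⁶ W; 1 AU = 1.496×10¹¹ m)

d ≈ 4.17 AU

L = 14.0 × 3.828×10²⁶ = 5.36×10²⁷ W.
From T_eq⁴ = L(1−A)/(16πσd²): d = √[L(1−A)/(16πσT_eq⁴)].
d = √[5.36×10²⁷ × 0.72 / (16π × 5.67×10⁻⁸ × (243)⁴)] = 6.23×10¹¹ m = 4.17 AU.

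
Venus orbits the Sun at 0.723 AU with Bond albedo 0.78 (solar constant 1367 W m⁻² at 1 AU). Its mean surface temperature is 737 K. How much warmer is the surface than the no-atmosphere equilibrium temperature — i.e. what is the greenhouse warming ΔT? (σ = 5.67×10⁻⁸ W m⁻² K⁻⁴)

S = 1367/0.723² = 2615 W m⁻².
T_eq = [S(1−A)/(4σ)]^(1/4) = [2615×0.22/(4×5.67×10⁻⁸)]^(1/4) = 224.4 K.
ΔT = T_surf − T_eq = 737 − 224.4.

ΔT ≈ 512.6 K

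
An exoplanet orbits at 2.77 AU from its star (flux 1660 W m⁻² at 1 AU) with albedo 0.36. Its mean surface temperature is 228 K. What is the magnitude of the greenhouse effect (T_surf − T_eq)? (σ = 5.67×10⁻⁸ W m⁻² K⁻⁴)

ΔT ≈ 70.8 K

S = 1660/2.77² = 216.3 W m⁻².
T_eq = [S(1−A)/(4σ)]^(1/4) = [216.3×0.64/(4×5.67×10⁻⁸)]^(1/4) = 157.2 K.
ΔT = T_surf − T_eq = 228 − 157.2.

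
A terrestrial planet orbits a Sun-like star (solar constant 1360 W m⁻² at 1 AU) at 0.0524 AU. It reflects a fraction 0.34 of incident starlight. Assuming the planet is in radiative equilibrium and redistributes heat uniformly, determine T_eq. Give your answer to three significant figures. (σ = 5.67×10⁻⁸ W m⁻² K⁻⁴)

Flux at 0.0524 AU: S = 1360/0.0524² = 4.95×10⁵ W m⁻².
Energy balance: absorbed = emitted ⇒ πR²·S(1−A) = 4πR²·σT_eq⁴, so T_eq⁴ = S(1−A)/(4σ).
T_eq = [4.95×10⁵ × 0.66 / (4 × 5.67×10⁻⁸)]^(1/4) = (1.44×10¹²)^(1/4) = 1100 K.

T_eq ≈ 1100 K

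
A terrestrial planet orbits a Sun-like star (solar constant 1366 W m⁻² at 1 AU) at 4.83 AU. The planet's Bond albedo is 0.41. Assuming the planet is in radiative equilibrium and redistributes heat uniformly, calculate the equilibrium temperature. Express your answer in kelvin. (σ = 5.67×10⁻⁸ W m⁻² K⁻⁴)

T_eq ≈ 111 K

Flux at 4.83 AU: S = 1366/4.83² = 58.6 W m⁻².
Energy balance: absorbed = emitted ⇒ πR²·S(1−A) = 4πR²·σT_eq⁴, so T_eq⁴ = S(1−A)/(4σ).
T_eq = [58.6 × 0.59 / (4 × 5.67×10⁻⁸)]^(1/4) = (1.52×10⁸)^(1/4) = 111 K.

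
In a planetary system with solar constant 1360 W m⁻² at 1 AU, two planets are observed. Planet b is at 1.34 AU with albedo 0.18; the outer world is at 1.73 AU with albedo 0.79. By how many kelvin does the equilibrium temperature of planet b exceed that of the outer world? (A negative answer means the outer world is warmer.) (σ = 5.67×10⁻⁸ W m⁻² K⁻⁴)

T_eq = [S₀(1−A)/(4σd²)]^(1/4), so T ∝ (1−A)^(1/4) / √d.
T₁ = [1360×0.82/(4×5.67×10⁻⁸×1.34²)]^(1/4) = 228.76 K.
T₂ = [1360×0.21/(4×5.67×10⁻⁸×1.73²)]^(1/4) = 143.22 K.

ΔT ≈ 85.5 K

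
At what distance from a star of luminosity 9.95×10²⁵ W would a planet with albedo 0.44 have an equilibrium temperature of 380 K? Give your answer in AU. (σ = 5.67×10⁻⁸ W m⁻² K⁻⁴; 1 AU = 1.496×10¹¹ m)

d ≈ 0.205 AU

From T_eq⁴ = L(1−A)/(16πσd²): d = √[L(1−A)/(16πσT_eq⁴)].
d = √[9.95×10²⁵ × 0.56 / (16π × 5.67×10⁻⁸ × (380)⁴)] = 3.06×10¹⁰ m = 0.205 AU.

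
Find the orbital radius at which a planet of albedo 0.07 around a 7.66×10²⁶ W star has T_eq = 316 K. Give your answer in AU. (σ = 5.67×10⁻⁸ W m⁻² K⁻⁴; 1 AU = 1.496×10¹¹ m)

d ≈ 1.06 AU

From T_eq⁴ = L(1−A)/(16πσd²): d = √[L(1−A)/(16πσT_eq⁴)].
d = √[7.66×10²⁶ × 0.93 / (16π × 5.67×10⁻⁸ × (316)⁴)] = 1.58×10¹¹ m = 1.06 AU.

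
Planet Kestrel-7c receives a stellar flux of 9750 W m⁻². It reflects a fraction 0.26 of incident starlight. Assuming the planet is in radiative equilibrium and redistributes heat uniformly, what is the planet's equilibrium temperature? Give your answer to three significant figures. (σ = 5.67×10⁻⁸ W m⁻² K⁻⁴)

Energy balance: absorbed = emitted ⇒ πR²·S(1−A) = 4πR²·σT_eq⁴, so T_eq⁴ = S(1−A)/(4σ).
T_eq = [9750 × 0.74 / (4 × 5.67×10⁻⁸)]^(1/4) = (3.18×10¹⁰)^(1/4) = 422 K.

T_eq ≈ 422 K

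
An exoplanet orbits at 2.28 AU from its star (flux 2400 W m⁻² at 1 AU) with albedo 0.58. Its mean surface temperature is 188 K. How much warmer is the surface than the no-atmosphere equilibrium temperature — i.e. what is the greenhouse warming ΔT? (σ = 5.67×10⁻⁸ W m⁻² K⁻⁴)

ΔT ≈ 17.0 K

S = 2400/2.28² = 461.7 W m⁻².
T_eq = [S(1−A)/(4σ)]^(1/4) = [461.7×0.42/(4×5.67×10⁻⁸)]^(1/4) = 171.0 K.
ΔT = T_surf − T_eq = 188 − 171.0.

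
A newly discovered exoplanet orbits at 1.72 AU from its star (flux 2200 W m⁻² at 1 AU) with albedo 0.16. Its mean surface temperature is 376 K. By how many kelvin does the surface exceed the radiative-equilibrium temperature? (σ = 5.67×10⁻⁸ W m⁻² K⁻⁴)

ΔT ≈ 146.9 K

S = 2200/1.72² = 743.6 W m⁻².
T_eq = [S(1−A)/(4σ)]^(1/4) = [743.6×0.84/(4×5.67×10⁻⁸)]^(1/4) = 229.1 K.
ΔT = T_surf − T_eq = 376 − 229.1.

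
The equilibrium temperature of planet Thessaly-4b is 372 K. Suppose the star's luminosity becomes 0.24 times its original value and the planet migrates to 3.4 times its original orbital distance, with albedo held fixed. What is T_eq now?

T_eq ≈ 141 K

T_eq ∝ L^(1/4) · d^(−1/2).
T′ = 372 × 0.24^(1/4) / 3.4^(1/2) = 141 K.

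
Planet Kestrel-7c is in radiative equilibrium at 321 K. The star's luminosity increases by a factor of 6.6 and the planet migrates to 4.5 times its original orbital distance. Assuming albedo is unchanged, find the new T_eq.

T_eq ∝ L^(1/4) · d^(−1/2).
T′ = 321 × 6.6^(1/4) / 4.5^(1/2) = 243 K.

T_eq ≈ 243 K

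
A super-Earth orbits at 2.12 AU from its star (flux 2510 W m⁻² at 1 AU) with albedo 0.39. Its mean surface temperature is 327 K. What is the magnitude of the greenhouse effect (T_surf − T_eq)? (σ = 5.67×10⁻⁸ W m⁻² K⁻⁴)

ΔT ≈ 130.1 K

S = 2510/2.12² = 558.5 W m⁻².
T_eq = [S(1−A)/(4σ)]^(1/4) = [558.5×0.61/(4×5.67×10⁻⁸)]^(1/4) = 196.9 K.
ΔT = T_surf − T_eq = 327 − 196.9.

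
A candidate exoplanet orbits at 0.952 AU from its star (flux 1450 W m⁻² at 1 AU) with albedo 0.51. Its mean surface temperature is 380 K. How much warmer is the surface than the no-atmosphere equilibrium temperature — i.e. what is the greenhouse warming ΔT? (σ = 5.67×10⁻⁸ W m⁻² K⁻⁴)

ΔT ≈ 137.5 K

S = 1450/0.952² = 1600 W m⁻².
T_eq = [S(1−A)/(4σ)]^(1/4) = [1600×0.49/(4×5.67×10⁻⁸)]^(1/4) = 242.5 K.
ΔT = T_surf − T_eq = 380 − 242.5.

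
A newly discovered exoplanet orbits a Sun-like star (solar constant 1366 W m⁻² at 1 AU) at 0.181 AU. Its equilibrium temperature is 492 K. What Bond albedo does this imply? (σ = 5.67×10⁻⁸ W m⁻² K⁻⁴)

A ≈ 0.68

Flux at 0.181 AU: S = 1366/0.181² = 4.17×10⁴ W m⁻².
From T_eq⁴ = S(1−A)/(4σ): 1−A = 4σT_eq⁴/S.
1−A = 4 × 5.67×10⁻⁸ × (492)⁴ / 4.17×10⁴ = 0.319.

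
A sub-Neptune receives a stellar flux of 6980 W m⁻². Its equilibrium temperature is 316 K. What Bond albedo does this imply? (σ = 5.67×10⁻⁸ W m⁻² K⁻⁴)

From T_eq⁴ = S(1−A)/(4σ): 1−A = 4σT_eq⁴/S.
1−A = 4 × 5.67×10⁻⁸ × (316)⁴ / 6980 = 0.324.

A ≈ 0.68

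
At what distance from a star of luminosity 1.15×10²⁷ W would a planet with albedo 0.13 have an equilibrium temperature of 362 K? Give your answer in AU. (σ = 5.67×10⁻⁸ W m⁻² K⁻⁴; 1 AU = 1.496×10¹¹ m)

d ≈ 0.956 AU

From T_eq⁴ = L(1−A)/(16πσd²): d = √[L(1−A)/(16πσT_eq⁴)].
d = √[1.15×10²⁷ × 0.87 / (16π × 5.67×10⁻⁸ × (362)⁴)] = 1.43×10¹¹ m = 0.956 AU.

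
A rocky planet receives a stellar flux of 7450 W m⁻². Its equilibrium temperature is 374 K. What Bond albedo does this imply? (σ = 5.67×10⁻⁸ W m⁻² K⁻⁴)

From T_eq⁴ = S(1−A)/(4σ): 1−A = 4σT_eq⁴/S.
1−A = 4 × 5.67×10⁻⁸ × (374)⁴ / 7450 = 0.596.

A ≈ 0.40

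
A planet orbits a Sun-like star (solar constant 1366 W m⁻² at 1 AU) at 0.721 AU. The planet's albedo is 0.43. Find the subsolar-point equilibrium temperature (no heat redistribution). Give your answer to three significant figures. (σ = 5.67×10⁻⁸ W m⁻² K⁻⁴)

T_ss ≈ 403 K

Flux at 0.721 AU: S = 1366/0.721² = 2630 W m⁻².
At the subsolar point the surface absorbs S(1−A) and emits σT⁴ per unit area — no factor of 4, since only the local patch is in balance.
T = [2630 × 0.57 / 5.67×10⁻⁸]^(1/4) = (2.64×10¹⁰)^(1/4) = 403 K.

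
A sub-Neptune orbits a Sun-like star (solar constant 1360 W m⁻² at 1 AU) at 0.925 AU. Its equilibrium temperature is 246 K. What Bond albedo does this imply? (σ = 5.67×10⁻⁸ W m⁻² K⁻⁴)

Flux at 0.925 AU: S = 1360/0.925² = 1590 W m⁻².
From T_eq⁴ = S(1−A)/(4σ): 1−A = 4σT_eq⁴/S.
1−A = 4 × 5.67×10⁻⁸ × (246)⁴ / 1590 = 0.523.

A ≈ 0.48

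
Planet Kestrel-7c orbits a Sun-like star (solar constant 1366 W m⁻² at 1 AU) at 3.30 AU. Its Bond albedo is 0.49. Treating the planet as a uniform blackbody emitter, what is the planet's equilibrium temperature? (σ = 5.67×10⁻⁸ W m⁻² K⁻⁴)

T_eq ≈ 130 K

Flux at 3.30 AU: S = 1366/3.30² = 125 W m⁻².
Energy balance: absorbed = emitted ⇒ πR²·S(1−A) = 4πR²·σT_eq⁴, so T_eq⁴ = S(1−A)/(4σ).
T_eq = [125 × 0.51 / (4 × 5.67×10⁻⁸)]^(1/4) = (2.82×10⁸)^(1/4) = 130 K.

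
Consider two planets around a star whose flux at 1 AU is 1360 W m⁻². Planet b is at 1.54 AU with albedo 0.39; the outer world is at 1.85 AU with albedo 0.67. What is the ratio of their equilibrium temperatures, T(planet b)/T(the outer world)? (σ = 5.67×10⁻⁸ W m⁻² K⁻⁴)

T_eq = [S₀(1−A)/(4σd²)]^(1/4), so T ∝ (1−A)^(1/4) / √d.
T₁ = [1360×0.61/(4×5.67×10⁻⁸×1.54²)]^(1/4) = 198.17 K.
T₂ = [1360×0.33/(4×5.67×10⁻⁸×1.85²)]^(1/4) = 155.07 K.

T₁/T₂ ≈ 1.278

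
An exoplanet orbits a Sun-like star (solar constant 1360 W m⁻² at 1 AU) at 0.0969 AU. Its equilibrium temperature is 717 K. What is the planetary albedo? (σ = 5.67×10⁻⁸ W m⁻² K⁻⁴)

Flux at 0.0969 AU: S = 1360/0.0969² = 1.45×10⁵ W m⁻².
From T_eq⁴ = S(1−A)/(4σ): 1−A = 4σT_eq⁴/S.
1−A = 4 × 5.67×10⁻⁸ × (717)⁴ / 1.45×10⁵ = 0.414.

A ≈ 0.59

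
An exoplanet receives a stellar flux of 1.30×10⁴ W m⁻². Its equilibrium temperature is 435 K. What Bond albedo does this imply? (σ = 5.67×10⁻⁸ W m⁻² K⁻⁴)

From T_eq⁴ = S(1−A)/(4σ): 1−A = 4σT_eq⁴/S.
1−A = 4 × 5.67×10⁻⁸ × (435)⁴ / 1.30×10⁴ = 0.625.

A ≈ 0.38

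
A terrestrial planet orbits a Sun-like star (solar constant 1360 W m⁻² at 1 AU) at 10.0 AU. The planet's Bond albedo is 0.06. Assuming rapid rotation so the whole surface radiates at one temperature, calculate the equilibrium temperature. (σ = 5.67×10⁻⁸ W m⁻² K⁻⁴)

T_eq ≈ 86.6 K

Flux at 10.0 AU: S = 1360/10.0² = 13.6 W m⁻².
Energy balance: absorbed = emitted ⇒ πR²·S(1−A) = 4πR²·σT_eq⁴, so T_eq⁴ = S(1−A)/(4σ).
T_eq = [13.6 × 0.94 / (4 × 5.67×10⁻⁸)]^(1/4) = (5.64×10⁷)^(1/4) = 86.6 K.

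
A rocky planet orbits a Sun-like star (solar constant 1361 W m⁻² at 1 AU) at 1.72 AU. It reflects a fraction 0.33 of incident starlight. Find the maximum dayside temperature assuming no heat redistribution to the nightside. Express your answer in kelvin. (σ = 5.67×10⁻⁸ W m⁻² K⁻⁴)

Flux at 1.72 AU: S = 1361/1.72² = 460 W m⁻².
With no redistribution each surface element balances locally: S(1−A) = σT⁴.
T = [460 × 0.67 / 5.67×10⁻⁸]^(1/4) = (5.44×10⁹)^(1/4) = 272 K.

T_ss ≈ 272 K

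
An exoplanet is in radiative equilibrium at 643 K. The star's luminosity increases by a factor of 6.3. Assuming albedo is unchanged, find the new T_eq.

T_eq ≈ 1020 K

T_eq ∝ L^(1/4) · d^(−1/2).
T′ = 643 × 6.3^(1/4) = 1020 K.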